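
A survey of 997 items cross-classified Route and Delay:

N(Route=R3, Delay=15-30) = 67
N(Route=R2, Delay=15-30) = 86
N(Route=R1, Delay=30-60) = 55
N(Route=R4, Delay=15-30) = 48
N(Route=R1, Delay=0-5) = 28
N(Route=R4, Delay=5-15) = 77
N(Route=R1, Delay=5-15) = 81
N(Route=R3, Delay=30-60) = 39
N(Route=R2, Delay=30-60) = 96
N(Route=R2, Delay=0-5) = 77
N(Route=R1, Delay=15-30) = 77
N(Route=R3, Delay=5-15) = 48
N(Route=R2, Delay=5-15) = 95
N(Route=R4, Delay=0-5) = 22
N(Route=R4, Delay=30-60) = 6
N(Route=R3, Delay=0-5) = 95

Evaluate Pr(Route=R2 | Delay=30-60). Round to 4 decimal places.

0.4898

Total with Delay=30-60: 55 + 96 + 39 + 6 = 196.
P(Route=R2 | Delay=30-60) = 96/196 = 0.4898.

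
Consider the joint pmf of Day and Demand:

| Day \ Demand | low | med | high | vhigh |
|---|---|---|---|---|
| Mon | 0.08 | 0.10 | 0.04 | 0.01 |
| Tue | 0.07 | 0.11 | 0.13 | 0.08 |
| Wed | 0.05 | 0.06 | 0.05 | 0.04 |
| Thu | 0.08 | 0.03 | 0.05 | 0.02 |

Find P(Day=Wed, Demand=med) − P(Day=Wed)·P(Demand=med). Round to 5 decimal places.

0.00000

P(Day=Wed) = 0.05 + 0.06 + 0.05 + 0.04 = 0.20.
P(Demand=med) = 0.10 + 0.11 + 0.06 + 0.03 = 0.30.
P(Day=Wed, Demand=med) − P(Day=Wed)P(Demand=med) = 0.06 − 0.20×0.30 = 0.00000.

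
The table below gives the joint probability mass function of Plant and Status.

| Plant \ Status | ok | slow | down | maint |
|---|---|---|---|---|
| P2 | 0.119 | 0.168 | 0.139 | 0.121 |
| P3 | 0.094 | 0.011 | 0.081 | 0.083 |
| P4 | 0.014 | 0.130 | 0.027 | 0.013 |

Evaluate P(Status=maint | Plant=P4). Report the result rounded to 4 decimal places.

P(Plant=P4) = 0.014 + 0.130 + 0.027 + 0.013 = 0.184.
P(Status=maint | Plant=P4) = 0.013/0.184 = 0.0707.

0.0707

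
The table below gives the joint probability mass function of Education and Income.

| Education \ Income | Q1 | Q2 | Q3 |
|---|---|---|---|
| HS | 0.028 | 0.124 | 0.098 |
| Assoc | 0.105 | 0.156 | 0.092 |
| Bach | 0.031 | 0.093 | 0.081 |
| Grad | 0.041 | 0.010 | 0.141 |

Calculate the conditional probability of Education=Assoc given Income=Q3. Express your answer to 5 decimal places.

0.22330

P(Income=Q3) = 0.098 + 0.092 + 0.081 + 0.141 = 0.412.
P(Education=Assoc | Income=Q3) = 0.092/0.412 = 0.22330.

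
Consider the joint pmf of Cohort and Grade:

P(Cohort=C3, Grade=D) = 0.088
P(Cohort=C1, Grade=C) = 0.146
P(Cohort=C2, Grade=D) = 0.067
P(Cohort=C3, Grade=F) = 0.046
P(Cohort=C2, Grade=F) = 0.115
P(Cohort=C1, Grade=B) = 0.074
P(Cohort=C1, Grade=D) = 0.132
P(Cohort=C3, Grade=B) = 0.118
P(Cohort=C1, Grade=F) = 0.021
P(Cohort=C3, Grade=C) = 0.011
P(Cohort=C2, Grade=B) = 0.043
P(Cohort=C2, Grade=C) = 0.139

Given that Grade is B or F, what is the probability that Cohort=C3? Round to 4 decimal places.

P(Grade=B) = 0.074 + 0.043 + 0.118 = 0.235.
P(Grade=F) = 0.021 + 0.115 + 0.046 = 0.182.
P(Grade ∈ {B, F}) = 0.235 + 0.182 = 0.417; P(Cohort=C3, Grade ∈ {B, F}) = 0.118 + 0.046 = 0.164.
P(Cohort=C3 | Grade ∈ {B, F}) = 0.164/0.417 = 0.3933.

0.3933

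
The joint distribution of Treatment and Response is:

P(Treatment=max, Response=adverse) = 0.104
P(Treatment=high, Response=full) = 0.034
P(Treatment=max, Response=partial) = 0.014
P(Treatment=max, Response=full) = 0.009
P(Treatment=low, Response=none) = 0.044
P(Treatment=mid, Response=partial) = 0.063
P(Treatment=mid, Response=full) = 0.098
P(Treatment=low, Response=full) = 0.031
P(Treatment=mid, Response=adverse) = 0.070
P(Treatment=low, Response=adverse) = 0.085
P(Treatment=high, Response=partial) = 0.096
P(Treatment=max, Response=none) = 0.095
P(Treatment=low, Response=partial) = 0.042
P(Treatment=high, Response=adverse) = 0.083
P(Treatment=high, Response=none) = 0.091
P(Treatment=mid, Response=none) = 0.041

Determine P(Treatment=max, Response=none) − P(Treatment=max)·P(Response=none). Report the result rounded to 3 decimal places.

0.035

P(Treatment=max) = 0.095 + 0.014 + 0.009 + 0.104 = 0.222.
P(Response=none) = 0.044 + 0.041 + 0.091 + 0.095 = 0.271.
P(Treatment=max, Response=none) − P(Treatment=max)P(Response=none) = 0.095 − 0.222×0.271 = 0.035.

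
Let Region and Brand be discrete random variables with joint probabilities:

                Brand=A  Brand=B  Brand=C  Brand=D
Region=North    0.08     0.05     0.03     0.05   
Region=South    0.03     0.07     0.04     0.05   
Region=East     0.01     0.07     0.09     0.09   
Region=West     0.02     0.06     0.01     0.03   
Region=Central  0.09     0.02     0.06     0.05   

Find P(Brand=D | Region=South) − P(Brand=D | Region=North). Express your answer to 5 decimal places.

0.02506

P(Region=South) = 0.03 + 0.07 + 0.04 + 0.05 = 0.19; P(Brand=D | Region=South) = 0.05/0.19 = 0.263158.
P(Region=North) = 0.08 + 0.05 + 0.03 + 0.05 = 0.21; P(Brand=D | Region=North) = 0.05/0.21 = 0.238095.
Difference = 0.02506.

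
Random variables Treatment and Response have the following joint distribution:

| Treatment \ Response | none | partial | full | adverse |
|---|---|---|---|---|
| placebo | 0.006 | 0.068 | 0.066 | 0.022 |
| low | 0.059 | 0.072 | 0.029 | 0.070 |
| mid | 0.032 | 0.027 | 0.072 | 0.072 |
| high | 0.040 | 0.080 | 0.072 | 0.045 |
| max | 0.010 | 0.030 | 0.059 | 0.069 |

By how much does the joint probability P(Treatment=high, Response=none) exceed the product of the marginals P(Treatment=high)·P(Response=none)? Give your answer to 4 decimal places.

0.0052

P(Treatment=high) = 0.040 + 0.080 + 0.072 + 0.045 = 0.237.
P(Response=none) = 0.006 + 0.059 + 0.032 + 0.040 + 0.010 = 0.147.
P(Treatment=high, Response=none) − P(Treatment=high)P(Response=none) = 0.040 − 0.237×0.147 = 0.0052.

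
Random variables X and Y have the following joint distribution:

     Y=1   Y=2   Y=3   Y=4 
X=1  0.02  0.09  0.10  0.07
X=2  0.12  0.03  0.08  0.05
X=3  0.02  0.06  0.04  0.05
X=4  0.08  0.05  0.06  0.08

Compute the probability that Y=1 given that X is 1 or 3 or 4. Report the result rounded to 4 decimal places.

0.1667

P(X=1) = 0.02 + 0.09 + 0.10 + 0.07 = 0.28.
P(X=3) = 0.02 + 0.06 + 0.04 + 0.05 = 0.17.
P(X=4) = 0.08 + 0.05 + 0.06 + 0.08 = 0.27.
P(X ∈ {1, 3, 4}) = 0.28 + 0.17 + 0.27 = 0.72; P(Y=1, X ∈ {1, 3, 4}) = 0.02 + 0.02 + 0.08 = 0.12.
P(Y=1 | X ∈ {1, 3, 4}) = 0.12/0.72 = 0.1667.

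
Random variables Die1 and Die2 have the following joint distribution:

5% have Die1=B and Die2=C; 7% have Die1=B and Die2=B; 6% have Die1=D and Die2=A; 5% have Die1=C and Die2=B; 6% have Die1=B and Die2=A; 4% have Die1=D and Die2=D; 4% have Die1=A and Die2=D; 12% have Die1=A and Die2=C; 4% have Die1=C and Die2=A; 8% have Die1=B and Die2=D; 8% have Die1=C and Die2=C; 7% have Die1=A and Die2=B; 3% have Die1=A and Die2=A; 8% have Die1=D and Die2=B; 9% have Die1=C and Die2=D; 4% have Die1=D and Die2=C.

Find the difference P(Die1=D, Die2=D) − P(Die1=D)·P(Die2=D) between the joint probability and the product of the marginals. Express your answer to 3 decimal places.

P(Die1=D) = 0.06 + 0.08 + 0.04 + 0.04 = 0.22.
P(Die2=D) = 0.04 + 0.08 + 0.09 + 0.04 = 0.25.
P(Die1=D, Die2=D) − P(Die1=D)P(Die2=D) = 0.04 − 0.22×0.25 = -0.015.

-0.015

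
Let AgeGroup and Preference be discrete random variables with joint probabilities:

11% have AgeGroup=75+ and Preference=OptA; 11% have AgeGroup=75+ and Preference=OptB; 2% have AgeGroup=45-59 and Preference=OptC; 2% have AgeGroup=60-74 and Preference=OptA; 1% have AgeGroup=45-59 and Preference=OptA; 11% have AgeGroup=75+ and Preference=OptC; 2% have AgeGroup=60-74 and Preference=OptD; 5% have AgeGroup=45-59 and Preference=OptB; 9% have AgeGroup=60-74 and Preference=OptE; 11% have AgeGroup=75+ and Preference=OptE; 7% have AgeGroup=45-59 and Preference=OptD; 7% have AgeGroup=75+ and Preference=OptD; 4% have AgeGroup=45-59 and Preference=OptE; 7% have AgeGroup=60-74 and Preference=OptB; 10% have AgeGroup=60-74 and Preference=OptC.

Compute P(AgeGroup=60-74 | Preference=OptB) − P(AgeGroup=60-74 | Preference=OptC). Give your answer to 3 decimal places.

-0.130

P(Preference=OptB) = 0.05 + 0.07 + 0.11 = 0.23; P(AgeGroup=60-74 | Preference=OptB) = 0.07/0.23 = 0.3043.
P(Preference=OptC) = 0.02 + 0.10 + 0.11 = 0.23; P(AgeGroup=60-74 | Preference=OptC) = 0.10/0.23 = 0.4348.
Difference = -0.130.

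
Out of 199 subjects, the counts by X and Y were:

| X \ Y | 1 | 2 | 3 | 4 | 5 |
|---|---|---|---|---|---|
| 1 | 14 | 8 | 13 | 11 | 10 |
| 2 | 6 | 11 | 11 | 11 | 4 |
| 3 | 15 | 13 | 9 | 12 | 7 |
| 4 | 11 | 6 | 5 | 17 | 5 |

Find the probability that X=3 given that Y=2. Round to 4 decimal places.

0.3421

Total with Y=2: 8 + 11 + 13 + 6 = 38.
P(X=3 | Y=2) = 13/38 = 0.3421.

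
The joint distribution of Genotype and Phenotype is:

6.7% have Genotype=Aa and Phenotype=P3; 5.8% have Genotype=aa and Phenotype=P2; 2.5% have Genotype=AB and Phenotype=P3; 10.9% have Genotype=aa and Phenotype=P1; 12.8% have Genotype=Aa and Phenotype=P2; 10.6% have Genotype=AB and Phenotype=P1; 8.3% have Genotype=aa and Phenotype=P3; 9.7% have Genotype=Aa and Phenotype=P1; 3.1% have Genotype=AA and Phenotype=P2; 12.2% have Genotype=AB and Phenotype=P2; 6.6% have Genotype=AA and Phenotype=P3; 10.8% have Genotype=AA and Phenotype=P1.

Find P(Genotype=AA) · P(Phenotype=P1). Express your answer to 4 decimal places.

0.0861

P(Genotype=AA) = 0.108 + 0.031 + 0.066 = 0.205.
P(Phenotype=P1) = 0.108 + 0.097 + 0.109 + 0.106 = 0.420.
Product: 0.205 × 0.420 = 0.0861.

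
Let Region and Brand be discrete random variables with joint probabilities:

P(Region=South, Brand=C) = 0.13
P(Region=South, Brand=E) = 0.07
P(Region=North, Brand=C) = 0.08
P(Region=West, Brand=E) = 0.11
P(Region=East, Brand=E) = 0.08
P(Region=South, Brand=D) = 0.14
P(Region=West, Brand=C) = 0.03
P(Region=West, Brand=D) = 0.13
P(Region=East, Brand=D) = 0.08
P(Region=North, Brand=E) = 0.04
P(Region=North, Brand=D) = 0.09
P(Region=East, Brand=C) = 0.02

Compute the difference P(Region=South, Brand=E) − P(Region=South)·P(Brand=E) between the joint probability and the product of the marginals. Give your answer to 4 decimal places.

P(Region=South) = 0.13 + 0.14 + 0.07 = 0.34.
P(Brand=E) = 0.04 + 0.07 + 0.08 + 0.11 = 0.30.
P(Region=South, Brand=E) − P(Region=South)P(Brand=E) = 0.07 − 0.34×0.30 = -0.0320.

-0.0320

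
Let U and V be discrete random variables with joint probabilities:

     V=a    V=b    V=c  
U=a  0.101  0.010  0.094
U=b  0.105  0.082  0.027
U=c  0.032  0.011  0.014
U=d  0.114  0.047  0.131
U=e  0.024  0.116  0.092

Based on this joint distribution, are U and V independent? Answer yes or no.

P(U=e) = 0.232 and P(V=a) = 0.376, so their product is 0.08723, but P(U=e, V=a) = 0.024. Since these differ, U and V are not independent.

no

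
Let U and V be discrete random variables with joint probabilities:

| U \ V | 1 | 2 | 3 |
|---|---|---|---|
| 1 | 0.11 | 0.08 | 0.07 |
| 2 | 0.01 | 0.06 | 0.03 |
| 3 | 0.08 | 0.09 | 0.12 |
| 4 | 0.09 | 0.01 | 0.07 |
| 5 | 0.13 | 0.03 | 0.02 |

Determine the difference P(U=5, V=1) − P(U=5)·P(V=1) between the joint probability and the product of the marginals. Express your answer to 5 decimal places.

P(U=5) = 0.13 + 0.03 + 0.02 = 0.18.
P(V=1) = 0.11 + 0.01 + 0.08 + 0.09 + 0.13 = 0.42.
P(U=5, V=1) − P(U=5)P(V=1) = 0.13 − 0.18×0.42 = 0.05440.

0.05440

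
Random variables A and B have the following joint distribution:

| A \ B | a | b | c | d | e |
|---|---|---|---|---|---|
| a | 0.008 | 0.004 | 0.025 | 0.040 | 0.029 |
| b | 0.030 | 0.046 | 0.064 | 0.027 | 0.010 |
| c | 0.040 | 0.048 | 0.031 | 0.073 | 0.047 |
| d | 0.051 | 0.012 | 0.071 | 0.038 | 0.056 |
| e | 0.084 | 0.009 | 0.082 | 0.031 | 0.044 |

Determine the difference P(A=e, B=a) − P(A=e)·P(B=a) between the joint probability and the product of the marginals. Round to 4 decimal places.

0.0308

P(A=e) = 0.084 + 0.009 + 0.082 + 0.031 + 0.044 = 0.250.
P(B=a) = 0.008 + 0.030 + 0.040 + 0.051 + 0.084 = 0.213.
P(A=e, B=a) − P(A=e)P(B=a) = 0.084 − 0.250×0.213 = 0.0308.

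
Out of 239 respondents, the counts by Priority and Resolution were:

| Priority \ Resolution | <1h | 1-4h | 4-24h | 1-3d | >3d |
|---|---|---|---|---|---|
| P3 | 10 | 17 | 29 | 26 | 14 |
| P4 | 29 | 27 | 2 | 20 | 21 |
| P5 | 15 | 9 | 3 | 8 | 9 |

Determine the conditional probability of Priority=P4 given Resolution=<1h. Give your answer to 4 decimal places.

0.5370

Total with Resolution=<1h: 10 + 29 + 15 = 54.
P(Priority=P4 | Resolution=<1h) = 29/54 = 0.5370.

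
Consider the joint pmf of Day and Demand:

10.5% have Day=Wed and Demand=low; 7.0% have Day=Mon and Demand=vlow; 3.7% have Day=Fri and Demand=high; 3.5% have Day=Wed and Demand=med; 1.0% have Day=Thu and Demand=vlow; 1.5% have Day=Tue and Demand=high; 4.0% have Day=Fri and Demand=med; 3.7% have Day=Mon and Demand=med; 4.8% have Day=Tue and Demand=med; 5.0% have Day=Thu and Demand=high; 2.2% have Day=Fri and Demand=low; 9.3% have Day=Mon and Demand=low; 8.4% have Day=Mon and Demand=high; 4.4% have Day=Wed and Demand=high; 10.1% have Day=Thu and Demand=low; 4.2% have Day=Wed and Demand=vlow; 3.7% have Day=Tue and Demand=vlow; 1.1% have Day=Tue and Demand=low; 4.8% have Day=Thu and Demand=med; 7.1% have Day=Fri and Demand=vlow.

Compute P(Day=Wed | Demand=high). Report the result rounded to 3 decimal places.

P(Demand=high) = 0.084 + 0.015 + 0.044 + 0.050 + 0.037 = 0.230.
P(Day=Wed | Demand=high) = 0.044/0.230 = 0.191.

0.191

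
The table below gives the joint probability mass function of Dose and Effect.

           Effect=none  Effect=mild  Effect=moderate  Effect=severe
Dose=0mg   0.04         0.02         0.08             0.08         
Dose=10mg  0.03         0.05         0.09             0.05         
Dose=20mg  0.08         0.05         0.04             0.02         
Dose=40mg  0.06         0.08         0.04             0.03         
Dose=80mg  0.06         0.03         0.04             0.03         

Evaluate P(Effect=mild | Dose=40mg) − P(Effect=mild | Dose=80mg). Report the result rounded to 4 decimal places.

0.1935

P(Dose=40mg) = 0.06 + 0.08 + 0.04 + 0.03 = 0.21; P(Effect=mild | Dose=40mg) = 0.08/0.21 = 0.38095.
P(Dose=80mg) = 0.06 + 0.03 + 0.04 + 0.03 = 0.16; P(Effect=mild | Dose=80mg) = 0.03/0.16 = 0.18750.
Difference = 0.1935.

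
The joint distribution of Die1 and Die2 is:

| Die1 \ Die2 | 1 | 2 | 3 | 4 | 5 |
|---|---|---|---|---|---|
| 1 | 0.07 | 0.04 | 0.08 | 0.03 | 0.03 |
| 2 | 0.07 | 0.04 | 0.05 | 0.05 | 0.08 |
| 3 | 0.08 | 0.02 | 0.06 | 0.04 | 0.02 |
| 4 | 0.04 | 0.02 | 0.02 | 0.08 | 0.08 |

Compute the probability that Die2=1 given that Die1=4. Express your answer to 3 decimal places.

0.167

P(Die1=4) = 0.04 + 0.02 + 0.02 + 0.08 + 0.08 = 0.24.
P(Die2=1 | Die1=4) = 0.04/0.24 = 0.167.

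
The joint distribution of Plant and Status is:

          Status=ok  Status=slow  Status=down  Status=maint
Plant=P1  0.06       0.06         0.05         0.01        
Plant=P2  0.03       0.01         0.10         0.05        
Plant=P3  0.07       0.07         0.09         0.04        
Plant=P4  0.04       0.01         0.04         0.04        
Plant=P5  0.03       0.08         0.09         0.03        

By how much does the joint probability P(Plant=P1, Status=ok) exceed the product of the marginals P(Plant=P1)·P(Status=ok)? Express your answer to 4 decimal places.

P(Plant=P1) = 0.06 + 0.06 + 0.05 + 0.01 = 0.18.
P(Status=ok) = 0.06 + 0.03 + 0.07 + 0.04 + 0.03 = 0.23.
P(Plant=P1, Status=ok) − P(Plant=P1)P(Status=ok) = 0.06 − 0.18×0.23 = 0.0186.

0.0186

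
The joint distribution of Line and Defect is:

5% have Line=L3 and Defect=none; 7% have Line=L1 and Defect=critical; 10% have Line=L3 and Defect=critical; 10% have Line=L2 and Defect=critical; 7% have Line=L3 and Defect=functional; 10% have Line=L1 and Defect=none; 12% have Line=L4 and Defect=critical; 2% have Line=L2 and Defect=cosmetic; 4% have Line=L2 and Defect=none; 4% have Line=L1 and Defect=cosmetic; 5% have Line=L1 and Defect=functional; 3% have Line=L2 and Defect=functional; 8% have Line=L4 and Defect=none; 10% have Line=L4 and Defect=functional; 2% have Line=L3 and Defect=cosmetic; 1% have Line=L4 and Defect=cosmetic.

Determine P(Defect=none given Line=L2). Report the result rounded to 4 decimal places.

P(Line=L2) = 0.04 + 0.02 + 0.03 + 0.10 = 0.19.
P(Defect=none | Line=L2) = 0.04/0.19 = 0.2105.

0.2105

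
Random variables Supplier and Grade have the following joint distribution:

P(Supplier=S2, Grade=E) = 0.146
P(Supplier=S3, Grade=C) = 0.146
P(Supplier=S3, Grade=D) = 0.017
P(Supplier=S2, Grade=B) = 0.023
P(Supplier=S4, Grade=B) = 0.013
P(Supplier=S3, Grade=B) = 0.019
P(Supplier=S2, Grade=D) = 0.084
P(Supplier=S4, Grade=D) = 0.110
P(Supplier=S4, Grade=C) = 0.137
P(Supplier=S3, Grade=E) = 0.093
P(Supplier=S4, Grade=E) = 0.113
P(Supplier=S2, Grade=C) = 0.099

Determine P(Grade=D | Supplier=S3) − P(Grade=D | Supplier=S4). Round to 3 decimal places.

-0.233

P(Supplier=S3) = 0.019 + 0.146 + 0.017 + 0.093 = 0.275; P(Grade=D | Supplier=S3) = 0.017/0.275 = 0.0618.
P(Supplier=S4) = 0.013 + 0.137 + 0.110 + 0.113 = 0.373; P(Grade=D | Supplier=S4) = 0.110/0.373 = 0.2949.
Difference = -0.233.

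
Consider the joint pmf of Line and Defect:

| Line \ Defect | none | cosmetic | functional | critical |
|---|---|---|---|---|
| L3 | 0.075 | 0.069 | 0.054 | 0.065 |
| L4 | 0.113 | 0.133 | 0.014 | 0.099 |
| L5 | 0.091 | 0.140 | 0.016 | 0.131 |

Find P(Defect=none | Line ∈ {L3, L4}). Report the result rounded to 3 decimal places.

0.302

P(Line=L3) = 0.075 + 0.069 + 0.054 + 0.065 = 0.263.
P(Line=L4) = 0.113 + 0.133 + 0.014 + 0.099 = 0.359.
P(Line ∈ {L3, L4}) = 0.263 + 0.359 = 0.622; P(Defect=none, Line ∈ {L3, L4}) = 0.075 + 0.113 = 0.188.
P(Defect=none | Line ∈ {L3, L4}) = 0.188/0.622 = 0.302.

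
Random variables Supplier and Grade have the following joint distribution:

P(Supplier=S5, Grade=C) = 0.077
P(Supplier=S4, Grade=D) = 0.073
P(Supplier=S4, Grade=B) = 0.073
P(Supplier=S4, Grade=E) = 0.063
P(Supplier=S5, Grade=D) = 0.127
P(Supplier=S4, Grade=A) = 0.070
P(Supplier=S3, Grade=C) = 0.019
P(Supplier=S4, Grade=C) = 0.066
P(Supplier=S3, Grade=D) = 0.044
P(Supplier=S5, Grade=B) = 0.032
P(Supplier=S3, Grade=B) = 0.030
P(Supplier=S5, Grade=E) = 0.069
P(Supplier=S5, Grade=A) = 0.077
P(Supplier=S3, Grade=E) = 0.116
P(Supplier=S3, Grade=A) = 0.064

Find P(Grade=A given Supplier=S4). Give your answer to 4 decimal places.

0.2029

P(Supplier=S4) = 0.070 + 0.073 + 0.066 + 0.073 + 0.063 = 0.345.
P(Grade=A | Supplier=S4) = 0.070/0.345 = 0.2029.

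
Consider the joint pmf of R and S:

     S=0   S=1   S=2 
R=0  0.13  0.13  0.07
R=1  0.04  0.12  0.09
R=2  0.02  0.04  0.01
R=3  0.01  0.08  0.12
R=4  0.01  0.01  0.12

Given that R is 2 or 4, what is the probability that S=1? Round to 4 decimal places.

P(R=2) = 0.02 + 0.04 + 0.01 = 0.07.
P(R=4) = 0.01 + 0.01 + 0.12 = 0.14.
P(R ∈ {2, 4}) = 0.07 + 0.14 = 0.21; P(S=1, R ∈ {2, 4}) = 0.04 + 0.01 = 0.05.
P(S=1 | R ∈ {2, 4}) = 0.05/0.21 = 0.2381.

0.2381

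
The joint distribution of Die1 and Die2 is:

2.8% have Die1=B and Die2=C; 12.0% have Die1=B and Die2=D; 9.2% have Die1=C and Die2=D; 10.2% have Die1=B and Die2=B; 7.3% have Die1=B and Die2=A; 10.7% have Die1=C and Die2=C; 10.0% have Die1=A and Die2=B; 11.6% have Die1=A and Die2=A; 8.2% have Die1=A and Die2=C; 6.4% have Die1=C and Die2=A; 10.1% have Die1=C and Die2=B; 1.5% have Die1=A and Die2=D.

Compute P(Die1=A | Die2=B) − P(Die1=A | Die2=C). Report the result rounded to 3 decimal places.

-0.048

P(Die2=B) = 0.100 + 0.102 + 0.101 = 0.303; P(Die1=A | Die2=B) = 0.100/0.303 = 0.3300.
P(Die2=C) = 0.082 + 0.028 + 0.107 = 0.217; P(Die1=A | Die2=C) = 0.082/0.217 = 0.3779.
Difference = -0.048.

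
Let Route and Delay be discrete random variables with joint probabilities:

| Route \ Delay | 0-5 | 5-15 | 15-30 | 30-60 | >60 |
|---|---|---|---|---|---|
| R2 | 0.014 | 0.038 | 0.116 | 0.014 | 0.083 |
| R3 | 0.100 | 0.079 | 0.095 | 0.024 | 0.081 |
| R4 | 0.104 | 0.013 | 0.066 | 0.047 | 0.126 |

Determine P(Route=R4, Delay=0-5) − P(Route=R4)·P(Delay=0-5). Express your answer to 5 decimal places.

P(Route=R4) = 0.104 + 0.013 + 0.066 + 0.047 + 0.126 = 0.356.
P(Delay=0-5) = 0.014 + 0.100 + 0.104 = 0.218.
P(Route=R4, Delay=0-5) − P(Route=R4)P(Delay=0-5) = 0.104 − 0.356×0.218 = 0.02639.

0.02639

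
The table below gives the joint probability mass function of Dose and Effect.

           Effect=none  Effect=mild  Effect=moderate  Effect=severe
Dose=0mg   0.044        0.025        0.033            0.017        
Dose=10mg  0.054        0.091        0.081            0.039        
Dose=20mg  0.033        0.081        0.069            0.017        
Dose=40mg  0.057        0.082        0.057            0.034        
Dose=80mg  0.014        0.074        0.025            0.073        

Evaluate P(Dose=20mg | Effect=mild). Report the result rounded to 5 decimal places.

P(Effect=mild) = 0.025 + 0.091 + 0.081 + 0.082 + 0.074 = 0.353.
P(Dose=20mg | Effect=mild) = 0.081/0.353 = 0.22946.

0.22946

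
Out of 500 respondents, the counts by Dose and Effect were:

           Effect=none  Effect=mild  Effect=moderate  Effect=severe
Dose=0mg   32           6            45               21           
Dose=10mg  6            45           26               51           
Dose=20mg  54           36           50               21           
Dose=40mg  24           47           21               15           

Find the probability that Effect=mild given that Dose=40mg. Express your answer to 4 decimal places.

Total with Dose=40mg: 24 + 47 + 21 + 15 = 107.
P(Effect=mild | Dose=40mg) = 47/107 = 0.4393.

0.4393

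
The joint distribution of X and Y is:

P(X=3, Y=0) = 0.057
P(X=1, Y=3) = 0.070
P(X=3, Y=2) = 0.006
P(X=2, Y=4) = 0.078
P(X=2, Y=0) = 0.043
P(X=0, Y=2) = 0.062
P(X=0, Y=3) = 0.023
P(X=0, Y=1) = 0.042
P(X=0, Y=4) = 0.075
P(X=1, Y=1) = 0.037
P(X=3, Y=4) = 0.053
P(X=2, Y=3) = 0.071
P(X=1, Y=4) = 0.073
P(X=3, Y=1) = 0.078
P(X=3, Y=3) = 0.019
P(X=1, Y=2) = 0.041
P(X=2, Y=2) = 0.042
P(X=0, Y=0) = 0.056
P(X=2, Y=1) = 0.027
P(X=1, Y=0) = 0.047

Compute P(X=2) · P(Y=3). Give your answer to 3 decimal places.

P(X=2) = 0.043 + 0.027 + 0.042 + 0.071 + 0.078 = 0.261.
P(Y=3) = 0.023 + 0.070 + 0.071 + 0.019 = 0.183.
Product: 0.261 × 0.183 = 0.048.

0.048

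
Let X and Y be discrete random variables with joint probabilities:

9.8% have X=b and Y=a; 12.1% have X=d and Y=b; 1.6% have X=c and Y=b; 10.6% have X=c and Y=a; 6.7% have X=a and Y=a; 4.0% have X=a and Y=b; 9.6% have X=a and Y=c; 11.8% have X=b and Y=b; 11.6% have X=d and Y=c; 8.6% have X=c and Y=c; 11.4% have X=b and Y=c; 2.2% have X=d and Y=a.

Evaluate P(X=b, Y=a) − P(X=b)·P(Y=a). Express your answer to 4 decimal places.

0.0013

P(X=b) = 0.098 + 0.118 + 0.114 = 0.330.
P(Y=a) = 0.067 + 0.098 + 0.106 + 0.022 = 0.293.
P(X=b, Y=a) − P(X=b)P(Y=a) = 0.098 − 0.330×0.293 = 0.0013.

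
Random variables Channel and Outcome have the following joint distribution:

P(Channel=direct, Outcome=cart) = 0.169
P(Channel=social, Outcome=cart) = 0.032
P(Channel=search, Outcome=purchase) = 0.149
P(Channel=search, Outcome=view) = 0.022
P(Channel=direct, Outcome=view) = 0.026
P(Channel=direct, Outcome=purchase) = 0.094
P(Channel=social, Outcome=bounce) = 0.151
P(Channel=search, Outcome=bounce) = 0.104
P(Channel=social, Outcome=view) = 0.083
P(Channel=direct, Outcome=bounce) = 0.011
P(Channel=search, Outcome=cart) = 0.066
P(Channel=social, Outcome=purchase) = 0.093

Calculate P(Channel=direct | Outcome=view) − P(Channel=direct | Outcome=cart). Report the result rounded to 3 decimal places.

P(Outcome=view) = 0.022 + 0.083 + 0.026 = 0.131; P(Channel=direct | Outcome=view) = 0.026/0.131 = 0.1985.
P(Outcome=cart) = 0.066 + 0.032 + 0.169 = 0.267; P(Channel=direct | Outcome=cart) = 0.169/0.267 = 0.6330.
Difference = -0.434.

-0.434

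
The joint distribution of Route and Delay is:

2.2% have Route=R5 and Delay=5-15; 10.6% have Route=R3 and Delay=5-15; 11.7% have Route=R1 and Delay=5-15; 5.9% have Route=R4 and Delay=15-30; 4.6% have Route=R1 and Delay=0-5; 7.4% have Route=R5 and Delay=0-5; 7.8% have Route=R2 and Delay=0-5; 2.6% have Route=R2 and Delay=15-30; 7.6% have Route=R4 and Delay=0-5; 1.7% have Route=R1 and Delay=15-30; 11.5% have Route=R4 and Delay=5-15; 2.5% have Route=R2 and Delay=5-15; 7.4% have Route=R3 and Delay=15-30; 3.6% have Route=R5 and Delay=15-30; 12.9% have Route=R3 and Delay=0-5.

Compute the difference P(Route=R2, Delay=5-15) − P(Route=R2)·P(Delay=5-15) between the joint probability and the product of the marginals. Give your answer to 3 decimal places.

P(Route=R2) = 0.078 + 0.025 + 0.026 = 0.129.
P(Delay=5-15) = 0.117 + 0.025 + 0.106 + 0.115 + 0.022 = 0.385.
P(Route=R2, Delay=5-15) − P(Route=R2)P(Delay=5-15) = 0.025 − 0.129×0.385 = -0.025.

-0.025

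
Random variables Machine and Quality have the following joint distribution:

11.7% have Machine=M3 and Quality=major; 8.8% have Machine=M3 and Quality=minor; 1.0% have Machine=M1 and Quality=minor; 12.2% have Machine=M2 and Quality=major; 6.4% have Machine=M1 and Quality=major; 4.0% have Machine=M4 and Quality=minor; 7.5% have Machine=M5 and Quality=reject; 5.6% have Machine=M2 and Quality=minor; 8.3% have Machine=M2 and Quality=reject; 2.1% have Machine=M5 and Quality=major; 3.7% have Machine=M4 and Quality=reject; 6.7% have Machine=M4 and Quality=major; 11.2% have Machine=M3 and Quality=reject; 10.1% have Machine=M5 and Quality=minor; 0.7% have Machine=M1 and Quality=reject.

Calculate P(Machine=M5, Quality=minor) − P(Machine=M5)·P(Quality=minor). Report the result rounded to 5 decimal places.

0.04289

P(Machine=M5) = 0.101 + 0.021 + 0.075 = 0.197.
P(Quality=minor) = 0.010 + 0.056 + 0.088 + 0.040 + 0.101 = 0.295.
P(Machine=M5, Quality=minor) − P(Machine=M5)P(Quality=minor) = 0.101 − 0.197×0.295 = 0.04289.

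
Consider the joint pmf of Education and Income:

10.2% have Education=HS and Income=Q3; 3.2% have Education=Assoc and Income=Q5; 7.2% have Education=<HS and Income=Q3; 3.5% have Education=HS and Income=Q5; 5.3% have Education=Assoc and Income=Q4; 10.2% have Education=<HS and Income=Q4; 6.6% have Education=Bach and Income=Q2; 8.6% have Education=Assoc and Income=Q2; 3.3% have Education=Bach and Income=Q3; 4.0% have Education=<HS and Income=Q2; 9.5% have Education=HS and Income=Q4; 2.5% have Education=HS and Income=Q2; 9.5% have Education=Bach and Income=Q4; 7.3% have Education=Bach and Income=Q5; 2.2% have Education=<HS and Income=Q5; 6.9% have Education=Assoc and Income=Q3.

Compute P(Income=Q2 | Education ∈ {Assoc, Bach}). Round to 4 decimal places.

P(Education=Assoc) = 0.086 + 0.069 + 0.053 + 0.032 = 0.240.
P(Education=Bach) = 0.066 + 0.033 + 0.095 + 0.073 = 0.267.
P(Education ∈ {Assoc, Bach}) = 0.240 + 0.267 = 0.507; P(Income=Q2, Education ∈ {Assoc, Bach}) = 0.086 + 0.066 = 0.152.
P(Income=Q2 | Education ∈ {Assoc, Bach}) = 0.152/0.507 = 0.2998.

0.2998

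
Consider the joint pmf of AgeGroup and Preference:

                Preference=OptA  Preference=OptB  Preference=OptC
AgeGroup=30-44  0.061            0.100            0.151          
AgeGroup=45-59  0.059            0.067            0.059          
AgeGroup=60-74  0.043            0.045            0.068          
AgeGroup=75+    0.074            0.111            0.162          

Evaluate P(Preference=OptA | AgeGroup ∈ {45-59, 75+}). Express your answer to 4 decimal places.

0.2500

P(AgeGroup=45-59) = 0.059 + 0.067 + 0.059 = 0.185.
P(AgeGroup=75+) = 0.074 + 0.111 + 0.162 = 0.347.
P(AgeGroup ∈ {45-59, 75+}) = 0.185 + 0.347 = 0.532; P(Preference=OptA, AgeGroup ∈ {45-59, 75+}) = 0.059 + 0.074 = 0.133.
P(Preference=OptA | AgeGroup ∈ {45-59, 75+}) = 0.133/0.532 = 0.2500.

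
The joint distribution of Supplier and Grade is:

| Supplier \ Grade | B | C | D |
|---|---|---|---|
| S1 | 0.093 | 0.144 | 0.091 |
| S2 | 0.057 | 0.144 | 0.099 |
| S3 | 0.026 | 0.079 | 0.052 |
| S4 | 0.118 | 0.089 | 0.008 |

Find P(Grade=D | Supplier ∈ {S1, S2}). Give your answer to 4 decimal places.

P(Supplier=S1) = 0.093 + 0.144 + 0.091 = 0.328.
P(Supplier=S2) = 0.057 + 0.144 + 0.099 = 0.300.
P(Supplier ∈ {S1, S2}) = 0.328 + 0.300 = 0.628; P(Grade=D, Supplier ∈ {S1, S2}) = 0.091 + 0.099 = 0.190.
P(Grade=D | Supplier ∈ {S1, S2}) = 0.190/0.628 = 0.3025.

0.3025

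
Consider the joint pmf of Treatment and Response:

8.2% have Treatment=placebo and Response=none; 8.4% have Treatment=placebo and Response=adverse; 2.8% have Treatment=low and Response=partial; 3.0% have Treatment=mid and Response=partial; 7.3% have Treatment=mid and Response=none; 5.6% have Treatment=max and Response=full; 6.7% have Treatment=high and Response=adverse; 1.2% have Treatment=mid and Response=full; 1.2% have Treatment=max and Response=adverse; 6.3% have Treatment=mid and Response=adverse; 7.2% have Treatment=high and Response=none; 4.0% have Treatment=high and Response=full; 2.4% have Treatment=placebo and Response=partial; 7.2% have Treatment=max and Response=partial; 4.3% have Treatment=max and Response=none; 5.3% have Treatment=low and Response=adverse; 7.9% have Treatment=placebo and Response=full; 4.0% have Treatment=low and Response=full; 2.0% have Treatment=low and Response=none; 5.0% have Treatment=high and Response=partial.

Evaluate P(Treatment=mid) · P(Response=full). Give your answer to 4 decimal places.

0.0404

P(Treatment=mid) = 0.073 + 0.030 + 0.012 + 0.063 = 0.178.
P(Response=full) = 0.079 + 0.040 + 0.012 + 0.040 + 0.056 = 0.227.
Product: 0.178 × 0.227 = 0.0404.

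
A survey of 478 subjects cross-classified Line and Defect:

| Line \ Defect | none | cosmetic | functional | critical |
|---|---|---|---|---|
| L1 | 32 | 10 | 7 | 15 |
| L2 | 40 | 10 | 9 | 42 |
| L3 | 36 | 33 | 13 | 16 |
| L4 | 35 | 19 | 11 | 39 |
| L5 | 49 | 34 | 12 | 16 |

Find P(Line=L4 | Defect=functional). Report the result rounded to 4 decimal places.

0.2115

Total with Defect=functional: 7 + 9 + 13 + 11 + 12 = 52.
P(Line=L4 | Defect=functional) = 11/52 = 0.2115.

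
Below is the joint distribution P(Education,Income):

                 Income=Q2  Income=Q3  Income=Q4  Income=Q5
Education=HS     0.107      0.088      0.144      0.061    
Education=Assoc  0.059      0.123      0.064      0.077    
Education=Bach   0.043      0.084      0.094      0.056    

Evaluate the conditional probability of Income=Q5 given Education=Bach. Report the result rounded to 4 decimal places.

P(Education=Bach) = 0.043 + 0.084 + 0.094 + 0.056 = 0.277.
P(Income=Q5 | Education=Bach) = 0.056/0.277 = 0.2022.

0.2022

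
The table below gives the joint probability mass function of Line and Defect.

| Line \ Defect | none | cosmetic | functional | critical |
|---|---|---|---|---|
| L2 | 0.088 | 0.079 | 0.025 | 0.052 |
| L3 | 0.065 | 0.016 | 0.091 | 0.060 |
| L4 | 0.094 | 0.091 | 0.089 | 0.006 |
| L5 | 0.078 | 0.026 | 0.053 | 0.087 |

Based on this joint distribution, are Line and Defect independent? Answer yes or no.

P(Line=L4) = 0.280 and P(Defect=critical) = 0.205, so their product is 0.05740, but P(Line=L4, Defect=critical) = 0.006. Since these differ, Line and Defect are not independent.

no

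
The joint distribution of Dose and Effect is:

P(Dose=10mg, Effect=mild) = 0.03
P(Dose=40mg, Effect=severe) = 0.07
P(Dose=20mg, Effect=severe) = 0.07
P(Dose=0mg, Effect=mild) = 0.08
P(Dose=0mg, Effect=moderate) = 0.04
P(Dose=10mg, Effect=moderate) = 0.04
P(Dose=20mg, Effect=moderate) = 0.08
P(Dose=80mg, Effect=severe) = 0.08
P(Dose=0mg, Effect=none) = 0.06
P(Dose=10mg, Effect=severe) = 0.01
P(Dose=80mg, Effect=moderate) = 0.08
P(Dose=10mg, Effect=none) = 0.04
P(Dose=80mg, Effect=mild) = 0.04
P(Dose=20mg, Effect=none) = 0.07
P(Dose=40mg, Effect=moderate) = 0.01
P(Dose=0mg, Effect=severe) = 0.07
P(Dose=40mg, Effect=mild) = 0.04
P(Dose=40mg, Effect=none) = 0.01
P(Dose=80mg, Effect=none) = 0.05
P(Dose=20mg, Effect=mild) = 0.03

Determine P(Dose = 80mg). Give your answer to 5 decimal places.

0.25000

P(Dose=80mg) = 0.05 + 0.04 + 0.08 + 0.08 = 0.25.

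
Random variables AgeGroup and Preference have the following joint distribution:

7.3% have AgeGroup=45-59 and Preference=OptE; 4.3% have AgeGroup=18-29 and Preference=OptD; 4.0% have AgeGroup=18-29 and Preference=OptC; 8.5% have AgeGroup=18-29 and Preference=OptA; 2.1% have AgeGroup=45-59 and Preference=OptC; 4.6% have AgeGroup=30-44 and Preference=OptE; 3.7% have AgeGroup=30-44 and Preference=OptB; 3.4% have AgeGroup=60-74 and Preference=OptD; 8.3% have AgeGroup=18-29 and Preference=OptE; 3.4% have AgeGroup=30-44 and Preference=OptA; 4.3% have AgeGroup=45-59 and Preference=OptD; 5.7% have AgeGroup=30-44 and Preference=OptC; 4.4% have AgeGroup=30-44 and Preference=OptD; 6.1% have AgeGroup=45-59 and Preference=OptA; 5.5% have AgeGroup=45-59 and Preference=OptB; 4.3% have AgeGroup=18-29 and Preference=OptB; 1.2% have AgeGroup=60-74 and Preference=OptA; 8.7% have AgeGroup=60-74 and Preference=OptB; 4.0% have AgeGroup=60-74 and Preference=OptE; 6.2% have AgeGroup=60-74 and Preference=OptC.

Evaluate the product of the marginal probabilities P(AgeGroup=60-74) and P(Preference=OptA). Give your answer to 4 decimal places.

P(AgeGroup=60-74) = 0.012 + 0.087 + 0.062 + 0.034 + 0.040 = 0.235.
P(Preference=OptA) = 0.085 + 0.034 + 0.061 + 0.012 = 0.192.
Product: 0.235 × 0.192 = 0.0451.

0.0451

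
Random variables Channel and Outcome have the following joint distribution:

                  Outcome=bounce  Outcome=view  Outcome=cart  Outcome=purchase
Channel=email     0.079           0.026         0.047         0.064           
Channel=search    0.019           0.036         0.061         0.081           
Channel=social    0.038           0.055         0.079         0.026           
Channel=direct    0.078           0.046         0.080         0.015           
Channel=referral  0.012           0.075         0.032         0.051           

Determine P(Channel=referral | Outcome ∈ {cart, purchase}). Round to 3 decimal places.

0.155

P(Outcome=cart) = 0.047 + 0.061 + 0.079 + 0.080 + 0.032 = 0.299.
P(Outcome=purchase) = 0.064 + 0.081 + 0.026 + 0.015 + 0.051 = 0.237.
P(Outcome ∈ {cart, purchase}) = 0.299 + 0.237 = 0.536; P(Channel=referral, Outcome ∈ {cart, purchase}) = 0.032 + 0.051 = 0.083.
P(Channel=referral | Outcome ∈ {cart, purchase}) = 0.083/0.536 = 0.155.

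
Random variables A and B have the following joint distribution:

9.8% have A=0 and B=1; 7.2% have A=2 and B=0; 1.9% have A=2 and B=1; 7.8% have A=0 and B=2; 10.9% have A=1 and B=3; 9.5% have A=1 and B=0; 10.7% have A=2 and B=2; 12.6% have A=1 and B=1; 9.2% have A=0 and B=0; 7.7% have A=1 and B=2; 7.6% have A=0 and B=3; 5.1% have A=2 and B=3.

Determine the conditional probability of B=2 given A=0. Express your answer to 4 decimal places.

P(A=0) = 0.092 + 0.098 + 0.078 + 0.076 = 0.344.
P(B=2 | A=0) = 0.078/0.344 = 0.2267.

0.2267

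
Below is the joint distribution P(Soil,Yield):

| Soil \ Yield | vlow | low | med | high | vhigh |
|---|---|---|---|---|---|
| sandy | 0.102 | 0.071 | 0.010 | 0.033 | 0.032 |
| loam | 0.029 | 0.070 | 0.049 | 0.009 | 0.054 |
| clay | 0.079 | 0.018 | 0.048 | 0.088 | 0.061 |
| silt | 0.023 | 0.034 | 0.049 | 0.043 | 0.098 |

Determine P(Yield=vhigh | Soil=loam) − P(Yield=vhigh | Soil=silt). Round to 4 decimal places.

P(Soil=loam) = 0.029 + 0.070 + 0.049 + 0.009 + 0.054 = 0.211; P(Yield=vhigh | Soil=loam) = 0.054/0.211 = 0.25592.
P(Soil=silt) = 0.023 + 0.034 + 0.049 + 0.043 + 0.098 = 0.247; P(Yield=vhigh | Soil=silt) = 0.098/0.247 = 0.39676.
Difference = -0.1408.

-0.1408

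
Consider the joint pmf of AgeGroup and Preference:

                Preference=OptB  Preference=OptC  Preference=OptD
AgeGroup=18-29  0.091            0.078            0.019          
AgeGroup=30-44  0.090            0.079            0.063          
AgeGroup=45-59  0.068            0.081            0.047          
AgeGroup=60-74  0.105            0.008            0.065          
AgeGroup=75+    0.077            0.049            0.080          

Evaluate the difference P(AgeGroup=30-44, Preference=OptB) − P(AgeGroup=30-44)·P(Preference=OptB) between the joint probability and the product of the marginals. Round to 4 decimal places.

P(AgeGroup=30-44) = 0.090 + 0.079 + 0.063 = 0.232.
P(Preference=OptB) = 0.091 + 0.090 + 0.068 + 0.105 + 0.077 = 0.431.
P(AgeGroup=30-44, Preference=OptB) − P(AgeGroup=30-44)P(Preference=OptB) = 0.090 − 0.232×0.431 = -0.0100.

-0.0100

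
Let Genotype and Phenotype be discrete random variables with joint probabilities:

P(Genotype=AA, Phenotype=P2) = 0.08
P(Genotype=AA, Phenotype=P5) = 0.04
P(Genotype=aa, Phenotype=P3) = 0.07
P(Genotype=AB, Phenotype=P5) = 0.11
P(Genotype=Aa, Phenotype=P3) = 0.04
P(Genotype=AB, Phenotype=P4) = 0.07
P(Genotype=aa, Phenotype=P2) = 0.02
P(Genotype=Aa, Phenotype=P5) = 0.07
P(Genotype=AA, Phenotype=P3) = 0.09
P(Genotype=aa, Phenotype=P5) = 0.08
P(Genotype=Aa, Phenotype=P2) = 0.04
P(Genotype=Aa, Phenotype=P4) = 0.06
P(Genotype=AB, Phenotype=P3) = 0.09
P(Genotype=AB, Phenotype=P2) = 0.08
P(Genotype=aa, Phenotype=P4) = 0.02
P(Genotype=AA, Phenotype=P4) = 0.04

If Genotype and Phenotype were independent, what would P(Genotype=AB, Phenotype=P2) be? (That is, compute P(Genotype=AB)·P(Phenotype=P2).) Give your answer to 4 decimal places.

0.0770

P(Genotype=AB) = 0.08 + 0.09 + 0.07 + 0.11 = 0.35.
P(Phenotype=P2) = 0.08 + 0.04 + 0.02 + 0.08 = 0.22.
Product: 0.35 × 0.22 = 0.0770.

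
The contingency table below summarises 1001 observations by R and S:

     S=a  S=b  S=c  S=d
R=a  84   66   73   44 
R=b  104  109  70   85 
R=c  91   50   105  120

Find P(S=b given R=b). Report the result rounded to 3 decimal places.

0.296

Total with R=b: 104 + 109 + 70 + 85 = 368.
P(S=b | R=b) = 109/368 = 0.296.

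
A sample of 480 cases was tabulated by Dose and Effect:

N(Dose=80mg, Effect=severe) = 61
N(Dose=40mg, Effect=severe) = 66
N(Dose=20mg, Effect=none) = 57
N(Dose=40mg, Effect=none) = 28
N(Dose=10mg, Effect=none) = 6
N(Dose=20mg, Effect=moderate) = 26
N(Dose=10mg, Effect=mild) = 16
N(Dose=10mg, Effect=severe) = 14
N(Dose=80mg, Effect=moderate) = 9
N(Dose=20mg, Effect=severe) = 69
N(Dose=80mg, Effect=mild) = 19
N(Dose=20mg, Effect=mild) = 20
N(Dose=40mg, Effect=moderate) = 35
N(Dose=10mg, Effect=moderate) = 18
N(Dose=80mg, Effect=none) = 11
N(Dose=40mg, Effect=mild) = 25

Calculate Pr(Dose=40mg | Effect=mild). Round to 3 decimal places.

0.313

Total with Effect=mild: 16 + 20 + 25 + 19 = 80.
P(Dose=40mg | Effect=mild) = 25/80 = 0.313.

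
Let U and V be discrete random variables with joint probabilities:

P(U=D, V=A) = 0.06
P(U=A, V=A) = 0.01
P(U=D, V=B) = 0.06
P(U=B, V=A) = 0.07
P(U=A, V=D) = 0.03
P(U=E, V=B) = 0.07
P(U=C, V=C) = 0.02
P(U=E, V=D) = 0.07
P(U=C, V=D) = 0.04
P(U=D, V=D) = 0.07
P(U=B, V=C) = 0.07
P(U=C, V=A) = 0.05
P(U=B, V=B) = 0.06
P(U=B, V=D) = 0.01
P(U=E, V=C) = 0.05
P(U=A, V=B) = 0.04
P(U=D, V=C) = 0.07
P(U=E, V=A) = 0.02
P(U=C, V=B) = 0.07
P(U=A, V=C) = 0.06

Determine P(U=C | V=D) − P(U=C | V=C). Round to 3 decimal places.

0.108

P(V=D) = 0.03 + 0.01 + 0.04 + 0.07 + 0.07 = 0.22; P(U=C | V=D) = 0.04/0.22 = 0.1818.
P(V=C) = 0.06 + 0.07 + 0.02 + 0.07 + 0.05 = 0.27; P(U=C | V=C) = 0.02/0.27 = 0.0741.
Difference = 0.108.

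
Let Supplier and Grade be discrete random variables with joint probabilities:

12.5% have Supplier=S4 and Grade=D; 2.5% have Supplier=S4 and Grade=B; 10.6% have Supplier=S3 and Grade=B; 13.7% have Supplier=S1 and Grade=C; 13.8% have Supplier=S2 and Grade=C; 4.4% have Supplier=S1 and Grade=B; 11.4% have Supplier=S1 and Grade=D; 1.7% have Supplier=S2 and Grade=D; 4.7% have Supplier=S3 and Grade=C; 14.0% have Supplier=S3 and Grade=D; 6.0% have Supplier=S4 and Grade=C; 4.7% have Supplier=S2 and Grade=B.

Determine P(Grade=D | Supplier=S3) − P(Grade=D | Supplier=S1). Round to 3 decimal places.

0.091

P(Supplier=S3) = 0.106 + 0.047 + 0.140 = 0.293; P(Grade=D | Supplier=S3) = 0.140/0.293 = 0.4778.
P(Supplier=S1) = 0.044 + 0.137 + 0.114 = 0.295; P(Grade=D | Supplier=S1) = 0.114/0.295 = 0.3864.
Difference = 0.091.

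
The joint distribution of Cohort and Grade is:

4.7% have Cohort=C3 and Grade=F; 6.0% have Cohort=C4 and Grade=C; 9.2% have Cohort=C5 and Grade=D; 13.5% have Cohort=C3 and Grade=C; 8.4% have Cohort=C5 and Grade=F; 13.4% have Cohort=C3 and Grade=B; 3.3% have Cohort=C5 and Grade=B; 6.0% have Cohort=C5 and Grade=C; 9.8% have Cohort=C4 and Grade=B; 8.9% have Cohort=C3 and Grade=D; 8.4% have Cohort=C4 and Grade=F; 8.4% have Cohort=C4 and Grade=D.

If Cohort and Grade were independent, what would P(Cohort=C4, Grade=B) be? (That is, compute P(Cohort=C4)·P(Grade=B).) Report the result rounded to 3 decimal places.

P(Cohort=C4) = 0.098 + 0.060 + 0.084 + 0.084 = 0.326.
P(Grade=B) = 0.134 + 0.098 + 0.033 = 0.265.
Product: 0.326 × 0.265 = 0.086.

0.086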